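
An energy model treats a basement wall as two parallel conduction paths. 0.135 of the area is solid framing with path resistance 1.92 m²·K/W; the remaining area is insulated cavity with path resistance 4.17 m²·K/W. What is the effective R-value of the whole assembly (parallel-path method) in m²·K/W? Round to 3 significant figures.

3.60 m²·K/W

U_eff = 0.865/4.17 + 0.135/1.92 = 0.2074 + 0.07031 = 0.2777
R_eff = 1/U_eff = 3.6 m²·K/W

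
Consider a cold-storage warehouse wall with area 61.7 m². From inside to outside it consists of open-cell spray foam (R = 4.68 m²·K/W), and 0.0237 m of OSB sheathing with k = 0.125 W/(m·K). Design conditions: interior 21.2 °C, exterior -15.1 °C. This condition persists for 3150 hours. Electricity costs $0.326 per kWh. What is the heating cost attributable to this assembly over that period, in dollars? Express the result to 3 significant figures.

0.0237/0.125 = 0.1896
R_total = 4.68 + 0.1896 = 4.87 m²·K/W
Q = 61.7 × (21.2 − (-15.1)) / 4.87 = 459.9 W
E = 459.9 W × 3150 h / 1000 = 1449 kWh
Cost = 1449 × 0.326 = $472.3

472 dollars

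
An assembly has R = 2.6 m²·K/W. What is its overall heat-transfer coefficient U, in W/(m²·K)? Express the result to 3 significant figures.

0.385 W/(m²·K)

U = 1/R = 1/2.6 = 0.3846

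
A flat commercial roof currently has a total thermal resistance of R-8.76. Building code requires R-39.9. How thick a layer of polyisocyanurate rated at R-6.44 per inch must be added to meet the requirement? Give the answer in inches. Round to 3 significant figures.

4.84 in

ΔR = 39.9 − 8.76 = 31.14 ft²·°F·h/BTU
L = ΔR / (R/in) = 31.14/6.44 = 4.835 in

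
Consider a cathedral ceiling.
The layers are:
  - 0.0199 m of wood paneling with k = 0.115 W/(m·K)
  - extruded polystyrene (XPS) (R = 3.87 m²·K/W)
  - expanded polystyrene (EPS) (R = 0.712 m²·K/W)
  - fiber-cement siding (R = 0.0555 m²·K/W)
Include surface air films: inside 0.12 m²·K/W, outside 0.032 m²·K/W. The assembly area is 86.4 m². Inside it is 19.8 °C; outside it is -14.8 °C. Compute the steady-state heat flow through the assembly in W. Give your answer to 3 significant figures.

602 W

0.0199/0.115 = 0.173
R_total = 0.12 + 0.173 + 3.87 + 0.712 + 0.0555 + 0.032 = 4.963 m²·K/W
Q = A·ΔT/R = 86.4 × (19.8 − (-14.8)) / 4.963 = 602.4 W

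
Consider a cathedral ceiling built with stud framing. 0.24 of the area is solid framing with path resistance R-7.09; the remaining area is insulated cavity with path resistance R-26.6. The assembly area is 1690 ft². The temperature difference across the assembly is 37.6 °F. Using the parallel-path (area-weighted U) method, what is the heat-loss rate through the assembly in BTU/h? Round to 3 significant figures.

3970 BTU/h

U_eff = 0.76/26.6 + 0.24/7.09 = 0.02857 + 0.03385 = 0.06242
R_eff = 1/U_eff = 16.02 ft²·°F·h/BTU
Q = 1690 × 37.6 / 16.02 = 3967 BTU/h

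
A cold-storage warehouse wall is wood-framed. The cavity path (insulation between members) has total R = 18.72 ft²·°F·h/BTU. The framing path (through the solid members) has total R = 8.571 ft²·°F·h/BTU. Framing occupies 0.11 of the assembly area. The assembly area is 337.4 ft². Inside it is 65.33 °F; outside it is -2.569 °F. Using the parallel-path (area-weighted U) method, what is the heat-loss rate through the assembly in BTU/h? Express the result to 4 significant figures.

1383 BTU/h

U_eff = 0.89/18.72 + 0.11/8.571 = 0.047543 + 0.012834 = 0.060377
R_eff = 1/U_eff = 16.563 ft²·°F·h/BTU
Q = 337.4 × (65.33 − (-2.569)) / 16.563 = 1383.2 BTU/h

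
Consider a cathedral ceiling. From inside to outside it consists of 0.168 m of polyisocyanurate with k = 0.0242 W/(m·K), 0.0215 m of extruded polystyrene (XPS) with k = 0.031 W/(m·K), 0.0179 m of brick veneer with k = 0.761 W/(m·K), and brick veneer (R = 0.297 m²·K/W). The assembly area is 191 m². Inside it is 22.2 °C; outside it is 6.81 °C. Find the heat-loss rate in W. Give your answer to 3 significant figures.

369 W

0.168/0.0242 = 6.942
0.0215/0.031 = 0.6935
0.0179/0.761 = 0.02352
R_total = 6.942 + 0.6935 + 0.02352 + 0.297 = 7.956 m²·K/W
Q = A·ΔT/R = 191 × (22.2 − 6.81) / 7.956 = 369.5 W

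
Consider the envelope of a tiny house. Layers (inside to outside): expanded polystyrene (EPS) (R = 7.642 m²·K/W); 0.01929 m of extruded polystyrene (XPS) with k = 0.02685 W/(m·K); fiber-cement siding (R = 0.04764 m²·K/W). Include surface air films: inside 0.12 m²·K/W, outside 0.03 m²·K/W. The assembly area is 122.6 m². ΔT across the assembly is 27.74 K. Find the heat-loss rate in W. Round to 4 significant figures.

0.01929/0.02685 = 0.71844
R_total = 0.12 + 7.642 + 0.71844 + 0.04764 + 0.03 = 8.5581 m²·K/W
Q = A·ΔT/R = 122.6 × 27.74 / 8.5581 = 397.39 W

397.4 W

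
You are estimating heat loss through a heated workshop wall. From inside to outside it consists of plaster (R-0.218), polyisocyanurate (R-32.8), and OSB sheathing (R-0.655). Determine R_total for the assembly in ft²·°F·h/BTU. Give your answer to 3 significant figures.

33.7 ft²·°F·h/BTU

R_total = 0.218 + 32.8 + 0.655 = 33.67 ft²·°F·h/BTU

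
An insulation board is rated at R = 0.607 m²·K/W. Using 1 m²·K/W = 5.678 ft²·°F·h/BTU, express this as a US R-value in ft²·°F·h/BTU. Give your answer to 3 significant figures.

R_US = 0.607 × 5.678 = 3.447

3.45 ft²·°F·h/BTU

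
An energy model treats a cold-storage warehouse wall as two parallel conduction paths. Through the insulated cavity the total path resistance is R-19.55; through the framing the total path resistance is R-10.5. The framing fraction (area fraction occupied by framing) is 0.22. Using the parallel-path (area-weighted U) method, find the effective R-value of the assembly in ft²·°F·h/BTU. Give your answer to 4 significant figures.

U_eff = 0.78/19.55 + 0.22/10.5 = 0.039898 + 0.020952 = 0.06085
R_eff = 1/U_eff = 16.434 ft²·°F·h/BTU

16.43 ft²·°F·h/BTU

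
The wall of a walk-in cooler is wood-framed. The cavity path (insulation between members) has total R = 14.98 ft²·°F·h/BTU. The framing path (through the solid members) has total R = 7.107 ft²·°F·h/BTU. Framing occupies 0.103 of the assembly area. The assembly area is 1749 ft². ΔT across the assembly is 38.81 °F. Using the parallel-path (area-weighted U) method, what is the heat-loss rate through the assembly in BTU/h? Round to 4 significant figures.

U_eff = 0.897/14.98 + 0.103/7.107 = 0.05988 + 0.014493 = 0.074373
R_eff = 1/U_eff = 13.446 ft²·°F·h/BTU
Q = 1749 × 38.81 / 13.446 = 5048.3 BTU/h

5048 BTU/h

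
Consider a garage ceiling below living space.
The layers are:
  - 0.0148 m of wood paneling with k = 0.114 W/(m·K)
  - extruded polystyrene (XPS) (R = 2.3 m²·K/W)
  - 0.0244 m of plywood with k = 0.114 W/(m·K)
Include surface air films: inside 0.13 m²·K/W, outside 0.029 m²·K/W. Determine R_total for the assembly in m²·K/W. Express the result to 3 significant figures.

0.0148/0.114 = 0.1298
0.0244/0.114 = 0.214
R_total = 0.13 + 0.1298 + 2.3 + 0.214 + 0.029 = 2.803 m²·K/W

2.80 m²·K/W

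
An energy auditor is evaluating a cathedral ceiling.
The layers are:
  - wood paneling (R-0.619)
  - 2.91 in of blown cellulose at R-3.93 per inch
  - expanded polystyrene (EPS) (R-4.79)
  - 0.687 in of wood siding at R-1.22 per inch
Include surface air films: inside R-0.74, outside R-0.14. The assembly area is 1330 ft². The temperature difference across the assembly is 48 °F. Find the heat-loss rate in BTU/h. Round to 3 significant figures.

2.91 × 3.93 = 11.44
0.687 × 1.22 = 0.8381
R_total = 0.74 + 0.619 + 11.44 + 4.79 + 0.8381 + 0.14 = 18.56 ft²·°F·h/BTU
Q = A·ΔT/R = 1330 × 48 / 18.56 = 3439 BTU/h

3440 BTU/h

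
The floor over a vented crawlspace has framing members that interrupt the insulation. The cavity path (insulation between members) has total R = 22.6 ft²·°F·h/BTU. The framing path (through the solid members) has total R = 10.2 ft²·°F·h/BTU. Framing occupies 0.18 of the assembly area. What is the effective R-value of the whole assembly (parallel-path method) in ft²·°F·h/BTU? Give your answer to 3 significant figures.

U_eff = 0.82/22.6 + 0.18/10.2 = 0.03628 + 0.01765 = 0.05393
R_eff = 1/U_eff = 18.54 ft²·°F·h/BTU

18.5 ft²·°F·h/BTU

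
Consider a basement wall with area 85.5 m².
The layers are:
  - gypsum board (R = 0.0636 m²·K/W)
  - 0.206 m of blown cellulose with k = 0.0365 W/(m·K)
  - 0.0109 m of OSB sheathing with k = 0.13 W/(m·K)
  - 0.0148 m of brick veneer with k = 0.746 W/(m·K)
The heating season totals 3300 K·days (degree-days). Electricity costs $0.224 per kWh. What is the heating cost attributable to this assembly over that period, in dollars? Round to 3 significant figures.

0.206/0.0365 = 5.644
0.0109/0.13 = 0.08385
0.0148/0.746 = 0.01984
R_total = 0.0636 + 5.644 + 0.08385 + 0.01984 = 5.811 m²·K/W
E = A × HDD × 24 / R / 1000 = 85.5 × 3300 × 24 / 5.811 / 1000 = 1165 kWh
Cost = 1165 × 0.224 = $261

261 dollars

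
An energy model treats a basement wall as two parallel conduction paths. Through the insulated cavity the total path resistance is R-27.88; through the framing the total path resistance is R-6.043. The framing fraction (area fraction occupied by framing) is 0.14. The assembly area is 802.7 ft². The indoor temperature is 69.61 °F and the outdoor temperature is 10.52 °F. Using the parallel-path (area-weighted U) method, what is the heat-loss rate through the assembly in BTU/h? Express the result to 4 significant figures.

U_eff = 0.86/27.88 + 0.14/6.043 = 0.030846 + 0.023167 = 0.054014
R_eff = 1/U_eff = 18.514 ft²·°F·h/BTU
Q = 802.7 × (69.61 − 10.52) / 18.514 = 2562 BTU/h

2562 BTU/h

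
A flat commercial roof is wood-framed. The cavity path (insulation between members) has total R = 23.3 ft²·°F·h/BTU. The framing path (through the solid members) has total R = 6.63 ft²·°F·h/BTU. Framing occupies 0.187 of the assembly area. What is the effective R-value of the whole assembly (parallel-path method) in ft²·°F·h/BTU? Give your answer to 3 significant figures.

U_eff = 0.813/23.3 + 0.187/6.63 = 0.03489 + 0.02821 = 0.0631
R_eff = 1/U_eff = 15.85 ft²·°F·h/BTU

15.8 ft²·°F·h/BTU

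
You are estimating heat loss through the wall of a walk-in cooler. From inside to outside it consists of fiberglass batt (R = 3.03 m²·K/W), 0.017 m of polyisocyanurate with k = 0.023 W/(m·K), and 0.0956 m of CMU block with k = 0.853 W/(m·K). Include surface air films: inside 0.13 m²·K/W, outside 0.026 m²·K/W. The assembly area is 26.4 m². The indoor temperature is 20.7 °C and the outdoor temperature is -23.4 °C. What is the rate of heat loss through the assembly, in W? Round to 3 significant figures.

0.017/0.023 = 0.7391
0.0956/0.853 = 0.1121
R_total = 0.13 + 3.03 + 0.7391 + 0.1121 + 0.026 = 4.037 m²·K/W
Q = A·ΔT/R = 26.4 × (20.7 − (-23.4)) / 4.037 = 288.4 W

288 W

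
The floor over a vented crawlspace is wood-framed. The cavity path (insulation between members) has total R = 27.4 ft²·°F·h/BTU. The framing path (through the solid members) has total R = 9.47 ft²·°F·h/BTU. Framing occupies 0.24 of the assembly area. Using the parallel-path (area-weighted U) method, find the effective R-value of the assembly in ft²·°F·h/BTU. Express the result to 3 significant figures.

U_eff = 0.76/27.4 + 0.24/9.47 = 0.02774 + 0.02534 = 0.05308
R_eff = 1/U_eff = 18.84 ft²·°F·h/BTU

18.8 ft²·°F·h/BTU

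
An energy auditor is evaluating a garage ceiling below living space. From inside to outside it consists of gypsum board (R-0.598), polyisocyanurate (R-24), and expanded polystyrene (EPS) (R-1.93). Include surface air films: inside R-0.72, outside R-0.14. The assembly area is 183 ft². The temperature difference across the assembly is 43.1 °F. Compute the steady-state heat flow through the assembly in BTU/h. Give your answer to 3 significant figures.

288 BTU/h

R_total = 0.72 + 0.598 + 24 + 1.93 + 0.14 = 27.39 ft²·°F·h/BTU
Q = A·ΔT/R = 183 × 43.1 / 27.39 = 288 BTU/h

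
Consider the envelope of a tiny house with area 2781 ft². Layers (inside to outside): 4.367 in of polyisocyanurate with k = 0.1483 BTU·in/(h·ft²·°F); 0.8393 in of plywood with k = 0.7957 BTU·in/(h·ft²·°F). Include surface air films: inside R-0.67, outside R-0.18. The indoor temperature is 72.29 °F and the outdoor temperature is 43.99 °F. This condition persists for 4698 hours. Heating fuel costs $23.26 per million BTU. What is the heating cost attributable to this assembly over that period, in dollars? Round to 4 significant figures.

4.367/0.1483 = 29.447
0.8393/0.7957 = 1.0548
R_total = 0.67 + 29.447 + 1.0548 + 0.18 = 31.352 ft²·°F·h/BTU
Q = 2781 × (72.29 − 43.99) / 31.352 = 2510.3 BTU/h
E = 2510.3 × 4698 = 11793000 BTU
Cost = 11793000/10⁶ × 23.26 = $274.31

274.3 dollars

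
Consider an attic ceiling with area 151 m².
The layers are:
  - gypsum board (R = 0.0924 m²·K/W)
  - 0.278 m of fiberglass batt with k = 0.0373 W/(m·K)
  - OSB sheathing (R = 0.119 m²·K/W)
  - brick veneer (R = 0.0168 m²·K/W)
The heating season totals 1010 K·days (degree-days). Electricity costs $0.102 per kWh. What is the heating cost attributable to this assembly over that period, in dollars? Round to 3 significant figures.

0.278/0.0373 = 7.453
R_total = 0.0924 + 7.453 + 0.119 + 0.0168 = 7.681 m²·K/W
E = A × HDD × 24 / R / 1000 = 151 × 1010 × 24 / 7.681 / 1000 = 476.5 kWh
Cost = 476.5 × 0.102 = $48.6

48.6 dollars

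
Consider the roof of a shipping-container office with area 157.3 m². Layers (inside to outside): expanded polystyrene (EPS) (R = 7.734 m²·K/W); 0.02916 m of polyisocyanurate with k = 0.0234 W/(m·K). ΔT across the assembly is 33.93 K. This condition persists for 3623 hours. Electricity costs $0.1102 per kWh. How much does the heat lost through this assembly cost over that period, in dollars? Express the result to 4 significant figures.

0.02916/0.0234 = 1.2462
R_total = 7.734 + 1.2462 = 8.9802 m²·K/W
Q = 157.3 × 33.93 / 8.9802 = 594.33 W
E = 594.33 W × 3623 h / 1000 = 2153.3 kWh
Cost = 2153.3 × 0.1102 = $237.29

237.3 dollars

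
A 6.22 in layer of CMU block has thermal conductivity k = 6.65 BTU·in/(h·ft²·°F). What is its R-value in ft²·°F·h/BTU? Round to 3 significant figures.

0.935 ft²·°F·h/BTU

R = L/k = 6.22/6.65 = 0.9353 ft²·°F·h/BTU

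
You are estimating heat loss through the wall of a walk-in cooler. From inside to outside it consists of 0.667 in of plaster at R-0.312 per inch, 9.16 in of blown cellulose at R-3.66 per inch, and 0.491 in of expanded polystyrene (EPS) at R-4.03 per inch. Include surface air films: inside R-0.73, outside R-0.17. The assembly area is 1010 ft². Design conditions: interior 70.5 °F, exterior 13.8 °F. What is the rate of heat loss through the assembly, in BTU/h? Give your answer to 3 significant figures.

0.667 × 0.312 = 0.2081
9.16 × 3.66 = 33.53
0.491 × 4.03 = 1.979
R_total = 0.73 + 0.2081 + 33.53 + 1.979 + 0.17 = 36.61 ft²·°F·h/BTU
Q = A·ΔT/R = 1010 × (70.5 − 13.8) / 36.61 = 1564 BTU/h

1560 BTU/h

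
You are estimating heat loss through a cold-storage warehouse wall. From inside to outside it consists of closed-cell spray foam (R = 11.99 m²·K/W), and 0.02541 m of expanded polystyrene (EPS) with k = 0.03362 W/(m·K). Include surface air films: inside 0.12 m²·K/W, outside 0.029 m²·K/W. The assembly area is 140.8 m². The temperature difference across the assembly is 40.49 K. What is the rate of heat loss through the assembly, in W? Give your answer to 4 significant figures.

0.02541/0.03362 = 0.7558
R_total = 0.12 + 11.99 + 0.7558 + 0.029 = 12.895 m²·K/W
Q = A·ΔT/R = 140.8 × 40.49 / 12.895 = 442.12 W

442.1 W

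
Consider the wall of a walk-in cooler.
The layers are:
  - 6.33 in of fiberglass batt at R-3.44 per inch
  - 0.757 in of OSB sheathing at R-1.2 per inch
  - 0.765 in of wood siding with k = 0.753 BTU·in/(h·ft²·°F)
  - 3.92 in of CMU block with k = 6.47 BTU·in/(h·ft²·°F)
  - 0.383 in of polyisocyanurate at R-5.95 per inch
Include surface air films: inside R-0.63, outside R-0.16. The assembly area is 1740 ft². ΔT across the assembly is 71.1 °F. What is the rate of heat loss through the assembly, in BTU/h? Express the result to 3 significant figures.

4520 BTU/h

6.33 × 3.44 = 21.78
0.757 × 1.2 = 0.9084
0.765/0.753 = 1.016
3.92/6.47 = 0.6059
0.383 × 5.95 = 2.279
R_total = 0.63 + 21.78 + 0.9084 + 1.016 + 0.6059 + 2.279 + 0.16 = 27.37 ft²·°F·h/BTU
Q = A·ΔT/R = 1740 × 71.1 / 27.37 = 4519 BTU/h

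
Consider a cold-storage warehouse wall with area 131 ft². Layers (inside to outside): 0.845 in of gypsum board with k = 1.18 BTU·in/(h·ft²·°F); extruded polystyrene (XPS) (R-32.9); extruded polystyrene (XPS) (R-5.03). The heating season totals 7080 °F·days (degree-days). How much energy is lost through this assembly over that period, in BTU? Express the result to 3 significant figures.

576000 BTU

0.845/1.18 = 0.7161
R_total = 0.7161 + 32.9 + 5.03 = 38.65 ft²·°F·h/BTU
E = A × HDD × 24 / R = 131 × 7080 × 24 / 38.65 = 576000 BTU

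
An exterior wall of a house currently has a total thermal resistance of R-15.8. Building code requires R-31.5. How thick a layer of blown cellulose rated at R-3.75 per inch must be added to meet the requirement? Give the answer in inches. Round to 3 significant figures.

4.19 in

ΔR = 31.5 − 15.8 = 15.7 ft²·°F·h/BTU
L = ΔR / (R/in) = 15.7/3.75 = 4.187 in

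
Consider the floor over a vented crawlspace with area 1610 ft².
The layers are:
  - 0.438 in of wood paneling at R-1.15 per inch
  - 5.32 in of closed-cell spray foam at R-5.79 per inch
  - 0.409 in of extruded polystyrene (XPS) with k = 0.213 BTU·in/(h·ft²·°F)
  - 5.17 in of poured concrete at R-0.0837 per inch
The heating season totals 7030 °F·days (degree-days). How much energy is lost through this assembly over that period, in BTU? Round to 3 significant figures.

0.438 × 1.15 = 0.5037
5.32 × 5.79 = 30.8
0.409/0.213 = 1.92
5.17 × 0.0837 = 0.4327
R_total = 0.5037 + 30.8 + 1.92 + 0.4327 = 33.66 ft²·°F·h/BTU
E = A × HDD × 24 / R = 1610 × 7030 × 24 / 33.66 = 8070000 BTU

8070000 BTU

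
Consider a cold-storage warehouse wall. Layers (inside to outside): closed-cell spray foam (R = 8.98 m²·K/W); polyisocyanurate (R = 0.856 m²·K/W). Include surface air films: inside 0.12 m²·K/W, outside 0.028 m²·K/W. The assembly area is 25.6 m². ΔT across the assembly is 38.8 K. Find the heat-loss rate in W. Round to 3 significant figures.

R_total = 0.12 + 8.98 + 0.856 + 0.028 = 9.984 m²·K/W
Q = A·ΔT/R = 25.6 × 38.8 / 9.984 = 99.49 W

99.5 W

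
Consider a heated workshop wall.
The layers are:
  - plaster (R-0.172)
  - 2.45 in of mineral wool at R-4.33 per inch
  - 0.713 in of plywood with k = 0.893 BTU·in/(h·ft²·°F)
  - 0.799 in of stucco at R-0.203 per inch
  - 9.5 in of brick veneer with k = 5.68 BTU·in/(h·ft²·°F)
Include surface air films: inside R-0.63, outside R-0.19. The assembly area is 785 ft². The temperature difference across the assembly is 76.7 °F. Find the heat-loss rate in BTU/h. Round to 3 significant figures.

4230 BTU/h

2.45 × 4.33 = 10.61
0.713/0.893 = 0.7984
0.799 × 0.203 = 0.1622
9.5/5.68 = 1.673
R_total = 0.63 + 0.172 + 10.61 + 0.7984 + 0.1622 + 1.673 + 0.19 = 14.23 ft²·°F·h/BTU
Q = A·ΔT/R = 785 × 76.7 / 14.23 = 4230 BTU/h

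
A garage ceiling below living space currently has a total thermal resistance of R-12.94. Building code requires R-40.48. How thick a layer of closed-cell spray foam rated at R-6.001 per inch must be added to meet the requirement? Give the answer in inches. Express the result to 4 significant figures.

ΔR = 40.48 − 12.94 = 27.54 ft²·°F·h/BTU
L = ΔR / (R/in) = 27.54/6.001 = 4.5892 in

4.589 in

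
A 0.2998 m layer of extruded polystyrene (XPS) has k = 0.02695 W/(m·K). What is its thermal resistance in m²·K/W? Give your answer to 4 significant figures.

11.12 m²·K/W

R = L/k = 0.2998/0.02695 = 11.124 m²·K/W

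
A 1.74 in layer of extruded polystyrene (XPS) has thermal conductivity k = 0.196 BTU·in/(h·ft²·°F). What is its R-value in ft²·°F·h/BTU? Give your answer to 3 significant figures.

R = L/k = 1.74/0.196 = 8.878 ft²·°F·h/BTU

8.88 ft²·°F·h/BTU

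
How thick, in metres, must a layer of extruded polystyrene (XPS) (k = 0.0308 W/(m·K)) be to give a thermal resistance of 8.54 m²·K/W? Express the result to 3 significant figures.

L = R·k = 8.54 × 0.0308 = 0.263 m

0.263 m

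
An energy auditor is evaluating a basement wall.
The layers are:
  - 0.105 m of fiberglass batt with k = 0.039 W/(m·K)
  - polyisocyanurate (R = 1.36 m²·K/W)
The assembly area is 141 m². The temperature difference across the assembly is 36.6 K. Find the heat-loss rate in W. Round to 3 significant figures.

0.105/0.039 = 2.692
R_total = 2.692 + 1.36 = 4.052 m²·K/W
Q = A·ΔT/R = 141 × 36.6 / 4.052 = 1273 W

1270 W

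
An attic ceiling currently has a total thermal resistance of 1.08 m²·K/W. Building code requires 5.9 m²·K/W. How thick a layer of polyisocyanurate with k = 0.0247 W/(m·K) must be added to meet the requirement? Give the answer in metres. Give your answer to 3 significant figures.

ΔR = 5.9 − 1.08 = 4.82 m²·K/W
L = ΔR × k = 4.82 × 0.0247 = 0.1191 m

0.119 m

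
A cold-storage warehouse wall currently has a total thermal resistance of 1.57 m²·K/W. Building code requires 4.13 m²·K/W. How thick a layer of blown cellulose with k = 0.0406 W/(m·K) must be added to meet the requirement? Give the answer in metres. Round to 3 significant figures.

ΔR = 4.13 − 1.57 = 2.56 m²·K/W
L = ΔR × k = 2.56 × 0.0406 = 0.1039 m

0.104 m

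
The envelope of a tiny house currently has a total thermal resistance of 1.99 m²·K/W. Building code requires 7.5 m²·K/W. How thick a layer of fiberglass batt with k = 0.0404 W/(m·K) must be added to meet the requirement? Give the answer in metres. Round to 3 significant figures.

0.223 m

ΔR = 7.5 − 1.99 = 5.51 m²·K/W
L = ΔR × k = 5.51 × 0.0404 = 0.2226 m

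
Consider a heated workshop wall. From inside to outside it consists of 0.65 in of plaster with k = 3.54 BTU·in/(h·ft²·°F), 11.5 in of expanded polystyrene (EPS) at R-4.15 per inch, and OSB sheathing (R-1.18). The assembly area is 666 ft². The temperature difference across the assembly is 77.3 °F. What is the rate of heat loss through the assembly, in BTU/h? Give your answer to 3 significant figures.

1050 BTU/h

0.65/3.54 = 0.1836
11.5 × 4.15 = 47.73
R_total = 0.1836 + 47.73 + 1.18 = 49.09 ft²·°F·h/BTU
Q = A·ΔT/R = 666 × 77.3 / 49.09 = 1049 BTU/h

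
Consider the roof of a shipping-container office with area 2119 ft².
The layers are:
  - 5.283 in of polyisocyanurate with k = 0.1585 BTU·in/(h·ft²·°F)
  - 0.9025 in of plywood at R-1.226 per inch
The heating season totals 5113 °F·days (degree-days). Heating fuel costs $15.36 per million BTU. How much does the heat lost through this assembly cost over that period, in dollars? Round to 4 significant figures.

116.0 dollars

5.283/0.1585 = 33.331
0.9025 × 1.226 = 1.1065
R_total = 33.331 + 1.1065 = 34.438 ft²·°F·h/BTU
E = A × HDD × 24 / R = 2119 × 5113 × 24 / 34.438 = 7550600 BTU
Cost = 7550600/10⁶ × 15.36 = $115.98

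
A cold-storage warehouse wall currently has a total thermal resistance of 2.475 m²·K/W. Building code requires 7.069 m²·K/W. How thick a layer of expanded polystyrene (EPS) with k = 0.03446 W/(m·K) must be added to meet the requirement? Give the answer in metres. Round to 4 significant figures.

0.1583 m

ΔR = 7.069 − 2.475 = 4.594 m²·K/W
L = ΔR × k = 4.594 × 0.03446 = 0.15831 m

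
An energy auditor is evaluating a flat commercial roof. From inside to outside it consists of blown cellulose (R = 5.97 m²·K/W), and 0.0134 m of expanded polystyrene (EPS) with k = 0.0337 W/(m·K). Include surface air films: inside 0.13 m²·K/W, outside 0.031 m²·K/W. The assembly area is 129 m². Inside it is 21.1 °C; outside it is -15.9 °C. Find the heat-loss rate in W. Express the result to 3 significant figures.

731 W

0.0134/0.0337 = 0.3976
R_total = 0.13 + 5.97 + 0.3976 + 0.031 = 6.529 m²·K/W
Q = A·ΔT/R = 129 × (21.1 − (-15.9)) / 6.529 = 731.1 W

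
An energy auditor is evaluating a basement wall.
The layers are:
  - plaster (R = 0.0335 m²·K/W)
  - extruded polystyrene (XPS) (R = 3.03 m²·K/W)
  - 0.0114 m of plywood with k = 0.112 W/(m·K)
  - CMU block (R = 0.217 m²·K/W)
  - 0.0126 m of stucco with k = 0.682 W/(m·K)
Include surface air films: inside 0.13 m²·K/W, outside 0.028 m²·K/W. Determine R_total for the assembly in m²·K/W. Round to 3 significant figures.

3.56 m²·K/W

0.0114/0.112 = 0.1018
0.0126/0.682 = 0.01848
R_total = 0.13 + 0.0335 + 3.03 + 0.1018 + 0.217 + 0.01848 + 0.028 = 3.559 m²·K/W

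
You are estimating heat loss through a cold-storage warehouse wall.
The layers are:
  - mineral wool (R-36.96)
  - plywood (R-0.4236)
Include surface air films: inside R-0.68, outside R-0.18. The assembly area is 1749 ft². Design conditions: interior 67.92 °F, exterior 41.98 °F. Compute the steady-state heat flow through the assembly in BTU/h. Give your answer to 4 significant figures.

1186 BTU/h

R_total = 0.68 + 36.96 + 0.4236 + 0.18 = 38.244 ft²·°F·h/BTU
Q = A·ΔT/R = 1749 × (67.92 − 41.98) / 38.244 = 1186.3 BTU/h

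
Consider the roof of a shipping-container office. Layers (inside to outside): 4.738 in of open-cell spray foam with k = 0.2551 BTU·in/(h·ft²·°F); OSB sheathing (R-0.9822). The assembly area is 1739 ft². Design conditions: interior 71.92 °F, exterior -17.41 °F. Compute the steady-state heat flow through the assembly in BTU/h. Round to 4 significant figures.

7944 BTU/h

4.738/0.2551 = 18.573
R_total = 18.573 + 0.9822 = 19.555 ft²·°F·h/BTU
Q = A·ΔT/R = 1739 × (71.92 − (-17.41)) / 19.555 = 7943.9 BTU/h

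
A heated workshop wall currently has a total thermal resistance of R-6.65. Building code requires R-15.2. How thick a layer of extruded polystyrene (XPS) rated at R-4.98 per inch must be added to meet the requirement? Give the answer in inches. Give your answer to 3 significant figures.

ΔR = 15.2 − 6.65 = 8.55 ft²·°F·h/BTU
L = ΔR / (R/in) = 8.55/4.98 = 1.717 in

1.72 in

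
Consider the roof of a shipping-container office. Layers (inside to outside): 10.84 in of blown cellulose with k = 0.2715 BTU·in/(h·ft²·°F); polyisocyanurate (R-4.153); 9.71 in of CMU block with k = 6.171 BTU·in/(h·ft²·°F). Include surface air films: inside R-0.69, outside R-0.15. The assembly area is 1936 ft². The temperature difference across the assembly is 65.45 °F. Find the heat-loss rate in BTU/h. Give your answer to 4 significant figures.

2725 BTU/h

10.84/0.2715 = 39.926
9.71/6.171 = 1.5735
R_total = 0.69 + 39.926 + 4.153 + 1.5735 + 0.15 = 46.493 ft²·°F·h/BTU
Q = A·ΔT/R = 1936 × 65.45 / 46.493 = 2725.4 BTU/h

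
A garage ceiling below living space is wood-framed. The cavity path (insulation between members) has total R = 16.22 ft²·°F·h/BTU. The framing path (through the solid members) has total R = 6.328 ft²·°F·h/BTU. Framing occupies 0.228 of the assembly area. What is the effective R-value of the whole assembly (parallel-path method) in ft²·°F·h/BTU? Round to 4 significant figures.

U_eff = 0.772/16.22 + 0.228/6.328 = 0.047596 + 0.03603 = 0.083626
R_eff = 1/U_eff = 11.958 ft²·°F·h/BTU

11.96 ft²·°F·h/BTU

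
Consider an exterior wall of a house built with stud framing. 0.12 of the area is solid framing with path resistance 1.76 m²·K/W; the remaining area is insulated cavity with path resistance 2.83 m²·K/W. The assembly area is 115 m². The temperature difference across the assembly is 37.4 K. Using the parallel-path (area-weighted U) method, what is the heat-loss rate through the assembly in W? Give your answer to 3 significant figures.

U_eff = 0.88/2.83 + 0.12/1.76 = 0.311 + 0.06818 = 0.3791
R_eff = 1/U_eff = 2.638 m²·K/W
Q = 115 × 37.4 / 2.638 = 1631 W

1630 W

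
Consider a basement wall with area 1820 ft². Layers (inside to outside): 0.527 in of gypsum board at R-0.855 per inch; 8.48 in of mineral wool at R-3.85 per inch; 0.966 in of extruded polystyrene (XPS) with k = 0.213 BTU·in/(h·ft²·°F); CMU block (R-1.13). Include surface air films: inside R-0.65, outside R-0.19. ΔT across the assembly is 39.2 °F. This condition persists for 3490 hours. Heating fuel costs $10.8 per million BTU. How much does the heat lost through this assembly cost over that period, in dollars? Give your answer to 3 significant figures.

67.9 dollars

0.527 × 0.855 = 0.4506
8.48 × 3.85 = 32.65
0.966/0.213 = 4.535
R_total = 0.65 + 0.4506 + 32.65 + 4.535 + 1.13 + 0.19 = 39.6 ft²·°F·h/BTU
Q = 1820 × 39.2 / 39.6 = 1801 BTU/h
E = 1801 × 3490 = 6287000 BTU
Cost = 6287000/10⁶ × 10.8 = $67.9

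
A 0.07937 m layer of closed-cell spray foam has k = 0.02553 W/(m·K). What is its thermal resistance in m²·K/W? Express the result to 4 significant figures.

R = L/k = 0.07937/0.02553 = 3.1089 m²·K/W

3.109 m²·K/W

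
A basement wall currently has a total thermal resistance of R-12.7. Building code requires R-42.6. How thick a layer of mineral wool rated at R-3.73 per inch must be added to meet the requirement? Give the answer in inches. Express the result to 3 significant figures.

8.02 in

ΔR = 42.6 − 12.7 = 29.9 ft²·°F·h/BTU
L = ΔR / (R/in) = 29.9/3.73 = 8.016 in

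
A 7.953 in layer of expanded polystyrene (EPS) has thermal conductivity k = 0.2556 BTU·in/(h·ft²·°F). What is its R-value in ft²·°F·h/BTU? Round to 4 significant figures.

31.12 ft²·°F·h/BTU

R = L/k = 7.953/0.2556 = 31.115 ft²·°F·h/BTU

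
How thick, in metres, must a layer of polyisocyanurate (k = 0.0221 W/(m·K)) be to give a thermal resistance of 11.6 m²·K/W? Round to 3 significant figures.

0.256 m

L = R·k = 11.6 × 0.0221 = 0.2564 m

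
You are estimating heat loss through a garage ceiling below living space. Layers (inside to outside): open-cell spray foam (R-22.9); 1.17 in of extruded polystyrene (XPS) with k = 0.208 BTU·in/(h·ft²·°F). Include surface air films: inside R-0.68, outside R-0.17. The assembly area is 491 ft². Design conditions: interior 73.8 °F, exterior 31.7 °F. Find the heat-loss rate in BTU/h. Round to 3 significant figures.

1.17/0.208 = 5.625
R_total = 0.68 + 22.9 + 5.625 + 0.17 = 29.38 ft²·°F·h/BTU
Q = A·ΔT/R = 491 × (73.8 − 31.7) / 29.38 = 703.7 BTU/h

704 BTU/h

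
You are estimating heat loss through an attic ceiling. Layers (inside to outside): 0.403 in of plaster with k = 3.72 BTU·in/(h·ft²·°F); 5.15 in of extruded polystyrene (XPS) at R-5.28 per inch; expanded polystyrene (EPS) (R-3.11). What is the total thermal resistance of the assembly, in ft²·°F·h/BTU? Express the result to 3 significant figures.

0.403/3.72 = 0.1083
5.15 × 5.28 = 27.19
R_total = 0.1083 + 27.19 + 3.11 = 30.41 ft²·°F·h/BTU

30.4 ft²·°F·h/BTU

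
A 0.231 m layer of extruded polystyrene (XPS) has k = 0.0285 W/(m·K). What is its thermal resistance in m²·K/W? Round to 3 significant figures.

8.11 m²·K/W

R = L/k = 0.231/0.0285 = 8.105 m²·K/W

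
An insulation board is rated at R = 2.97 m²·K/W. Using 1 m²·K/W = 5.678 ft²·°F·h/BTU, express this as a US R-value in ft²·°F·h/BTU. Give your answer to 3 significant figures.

R_US = 2.97 × 5.678 = 16.86

16.9 ft²·°F·h/BTU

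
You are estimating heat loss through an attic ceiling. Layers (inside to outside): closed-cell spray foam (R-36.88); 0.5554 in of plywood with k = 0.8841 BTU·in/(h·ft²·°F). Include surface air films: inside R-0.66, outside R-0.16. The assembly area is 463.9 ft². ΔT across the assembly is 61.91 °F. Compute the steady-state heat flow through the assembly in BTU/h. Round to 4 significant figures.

749.3 BTU/h

0.5554/0.8841 = 0.62821
R_total = 0.66 + 36.88 + 0.62821 + 0.16 = 38.328 ft²·°F·h/BTU
Q = A·ΔT/R = 463.9 × 61.91 / 38.328 = 749.32 BTU/h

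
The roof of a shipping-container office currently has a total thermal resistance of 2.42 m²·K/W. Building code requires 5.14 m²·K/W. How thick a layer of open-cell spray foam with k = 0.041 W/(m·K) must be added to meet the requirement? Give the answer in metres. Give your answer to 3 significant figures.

ΔR = 5.14 − 2.42 = 2.72 m²·K/W
L = ΔR × k = 2.72 × 0.041 = 0.1115 m

0.112 m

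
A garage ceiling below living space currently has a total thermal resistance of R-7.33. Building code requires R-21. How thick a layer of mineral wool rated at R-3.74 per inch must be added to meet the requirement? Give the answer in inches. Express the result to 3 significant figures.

ΔR = 21 − 7.33 = 13.67 ft²·°F·h/BTU
L = ΔR / (R/in) = 13.67/3.74 = 3.655 in

3.66 in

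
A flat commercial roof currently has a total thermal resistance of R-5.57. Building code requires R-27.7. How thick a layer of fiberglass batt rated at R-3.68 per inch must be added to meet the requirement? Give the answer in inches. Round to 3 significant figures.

ΔR = 27.7 − 5.57 = 22.13 ft²·°F·h/BTU
L = ΔR / (R/in) = 22.13/3.68 = 6.014 in

6.01 in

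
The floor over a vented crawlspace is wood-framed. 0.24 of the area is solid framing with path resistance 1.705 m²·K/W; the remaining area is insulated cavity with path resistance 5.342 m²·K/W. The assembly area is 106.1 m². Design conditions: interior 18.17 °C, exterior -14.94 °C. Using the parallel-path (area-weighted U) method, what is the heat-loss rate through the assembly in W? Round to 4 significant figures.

U_eff = 0.76/5.342 + 0.24/1.705 = 0.14227 + 0.14076 = 0.28303
R_eff = 1/U_eff = 3.5332 m²·K/W
Q = 106.1 × (18.17 − (-14.94)) / 3.5332 = 994.28 W

994.3 W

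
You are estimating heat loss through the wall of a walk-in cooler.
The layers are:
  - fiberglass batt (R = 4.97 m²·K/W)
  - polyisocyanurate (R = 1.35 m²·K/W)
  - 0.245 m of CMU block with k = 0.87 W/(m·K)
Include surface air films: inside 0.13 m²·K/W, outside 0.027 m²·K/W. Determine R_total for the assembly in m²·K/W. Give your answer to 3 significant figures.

6.76 m²·K/W

0.245/0.87 = 0.2816
R_total = 0.13 + 4.97 + 1.35 + 0.2816 + 0.027 = 6.759 m²·K/W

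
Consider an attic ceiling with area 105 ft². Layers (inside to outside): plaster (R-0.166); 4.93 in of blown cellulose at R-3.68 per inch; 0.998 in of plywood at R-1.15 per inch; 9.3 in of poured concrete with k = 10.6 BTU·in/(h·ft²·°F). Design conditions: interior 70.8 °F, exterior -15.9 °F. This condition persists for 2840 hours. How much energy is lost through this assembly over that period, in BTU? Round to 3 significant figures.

4.93 × 3.68 = 18.14
0.998 × 1.15 = 1.148
9.3/10.6 = 0.8774
R_total = 0.166 + 18.14 + 1.148 + 0.8774 = 20.33 ft²·°F·h/BTU
Q = 105 × (70.8 − (-15.9)) / 20.33 = 447.7 BTU/h
E = 447.7 × 2840 = 1271000 BTU

1270000 BTU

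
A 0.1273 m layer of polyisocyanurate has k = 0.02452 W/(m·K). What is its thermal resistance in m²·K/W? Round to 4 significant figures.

R = L/k = 0.1273/0.02452 = 5.1917 m²·K/W

5.192 m²·K/W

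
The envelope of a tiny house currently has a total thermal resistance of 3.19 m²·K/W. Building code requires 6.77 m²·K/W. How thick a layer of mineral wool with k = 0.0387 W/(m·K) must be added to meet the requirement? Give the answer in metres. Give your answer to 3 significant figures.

ΔR = 6.77 − 3.19 = 3.58 m²·K/W
L = ΔR × k = 3.58 × 0.0387 = 0.1385 m

0.139 m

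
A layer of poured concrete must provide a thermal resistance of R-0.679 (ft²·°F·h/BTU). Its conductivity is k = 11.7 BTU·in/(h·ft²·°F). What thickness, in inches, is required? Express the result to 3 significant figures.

7.94 in

L = R × k = 0.679 × 11.7 = 7.944 in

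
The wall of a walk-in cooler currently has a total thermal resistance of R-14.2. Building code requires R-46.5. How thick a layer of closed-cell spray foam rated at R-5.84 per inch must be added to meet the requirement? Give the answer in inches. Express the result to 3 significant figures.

5.53 in

ΔR = 46.5 − 14.2 = 32.3 ft²·°F·h/BTU
L = ΔR / (R/in) = 32.3/5.84 = 5.531 in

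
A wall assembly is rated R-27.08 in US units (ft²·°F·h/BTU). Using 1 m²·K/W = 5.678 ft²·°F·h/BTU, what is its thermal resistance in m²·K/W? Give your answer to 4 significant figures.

R_SI = 27.08/5.678 = 4.7693

4.769 m²·K/W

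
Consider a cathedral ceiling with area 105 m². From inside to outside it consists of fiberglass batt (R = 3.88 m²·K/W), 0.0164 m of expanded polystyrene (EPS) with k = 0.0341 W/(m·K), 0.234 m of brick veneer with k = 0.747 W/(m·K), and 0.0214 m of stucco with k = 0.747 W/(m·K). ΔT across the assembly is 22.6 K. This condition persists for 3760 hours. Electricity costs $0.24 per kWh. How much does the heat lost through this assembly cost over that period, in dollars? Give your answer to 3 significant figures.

455 dollars

0.0164/0.0341 = 0.4809
0.234/0.747 = 0.3133
0.0214/0.747 = 0.02865
R_total = 3.88 + 0.4809 + 0.3133 + 0.02865 = 4.703 m²·K/W
Q = 105 × 22.6 / 4.703 = 504.6 W
E = 504.6 W × 3760 h / 1000 = 1897 kWh
Cost = 1897 × 0.24 = $455.3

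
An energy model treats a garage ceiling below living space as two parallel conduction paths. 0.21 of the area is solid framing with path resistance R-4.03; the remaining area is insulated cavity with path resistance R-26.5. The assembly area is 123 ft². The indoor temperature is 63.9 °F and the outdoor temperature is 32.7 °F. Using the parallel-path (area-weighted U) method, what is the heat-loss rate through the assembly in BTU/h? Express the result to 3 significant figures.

314 BTU/h

U_eff = 0.79/26.5 + 0.21/4.03 = 0.02981 + 0.05211 = 0.08192
R_eff = 1/U_eff = 12.21 ft²·°F·h/BTU
Q = 123 × (63.9 − 32.7) / 12.21 = 314.4 BTU/h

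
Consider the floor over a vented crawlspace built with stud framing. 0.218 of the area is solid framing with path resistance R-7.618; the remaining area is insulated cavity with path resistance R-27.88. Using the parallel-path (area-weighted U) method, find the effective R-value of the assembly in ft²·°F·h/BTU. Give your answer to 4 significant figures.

17.65 ft²·°F·h/BTU

U_eff = 0.782/27.88 + 0.218/7.618 = 0.028049 + 0.028616 = 0.056665
R_eff = 1/U_eff = 17.648 ft²·°F·h/BTU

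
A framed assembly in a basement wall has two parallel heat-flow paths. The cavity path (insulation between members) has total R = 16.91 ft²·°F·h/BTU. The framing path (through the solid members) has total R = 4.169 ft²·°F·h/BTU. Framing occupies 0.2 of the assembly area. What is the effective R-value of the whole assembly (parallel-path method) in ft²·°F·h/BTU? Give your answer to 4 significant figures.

U_eff = 0.8/16.91 + 0.2/4.169 = 0.047309 + 0.047973 = 0.095282
R_eff = 1/U_eff = 10.495 ft²·°F·h/BTU

10.50 ft²·°F·h/BTU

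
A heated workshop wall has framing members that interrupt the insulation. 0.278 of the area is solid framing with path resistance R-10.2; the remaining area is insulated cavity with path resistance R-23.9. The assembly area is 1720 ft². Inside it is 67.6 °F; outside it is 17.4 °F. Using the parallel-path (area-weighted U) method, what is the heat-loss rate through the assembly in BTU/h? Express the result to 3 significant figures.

U_eff = 0.722/23.9 + 0.278/10.2 = 0.03021 + 0.02725 = 0.05746
R_eff = 1/U_eff = 17.4 ft²·°F·h/BTU
Q = 1720 × (67.6 − 17.4) / 17.4 = 4962 BTU/h

4960 BTU/h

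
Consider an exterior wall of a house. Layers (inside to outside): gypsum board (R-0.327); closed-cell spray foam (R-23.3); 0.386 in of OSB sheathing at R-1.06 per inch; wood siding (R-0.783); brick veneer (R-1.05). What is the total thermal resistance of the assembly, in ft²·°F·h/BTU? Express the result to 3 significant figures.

0.386 × 1.06 = 0.4092
R_total = 0.327 + 23.3 + 0.4092 + 0.783 + 1.05 = 25.87 ft²·°F·h/BTU

25.9 ft²·°F·h/BTU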